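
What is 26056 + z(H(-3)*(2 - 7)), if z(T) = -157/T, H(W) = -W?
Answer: 390997/15 ≈ 26066.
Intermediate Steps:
26056 + z(H(-3)*(2 - 7)) = 26056 - 157*1/(3*(2 - 7)) = 26056 - 157/(3*(-5)) = 26056 - 157/(-15) = 26056 - 157*(-1/15) = 26056 + 157/15 = 390997/15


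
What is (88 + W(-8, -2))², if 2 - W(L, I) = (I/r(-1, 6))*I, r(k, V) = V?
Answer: 71824/9 ≈ 7980.4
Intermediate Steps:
W(L, I) = 2 - I²/6 (W(L, I) = 2 - I/6*I = 2 - I²/6)
(88 + W(-8, -2))² = (88 + (2 - ⅙*(-2)²))² = (88 + (2 - ⅙*4))² = (88 + (2 - ⅔))² = (88 + 4/3)² = (268/3)² = 71824/9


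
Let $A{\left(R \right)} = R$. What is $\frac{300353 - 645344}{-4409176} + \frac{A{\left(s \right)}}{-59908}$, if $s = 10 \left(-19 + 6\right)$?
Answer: $\frac{5310228427}{66036228952} \approx 0.080414$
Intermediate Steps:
$s = -130$ ($s = 10 \left(-13\right) = -130$)
$\frac{300353 - 645344}{-4409176} + \frac{A{\left(s \right)}}{-59908} = \frac{300353 - 645344}{-4409176} - \frac{130}{-59908} = \left(300353 - 645344\right) \left(- \frac{1}{4409176}\right) - - \frac{65}{29954} = \left(-344991\right) \left(- \frac{1}{4409176}\right) + \frac{65}{29954} = \frac{344991}{4409176} + \frac{65}{29954} = \frac{5310228427}{66036228952}$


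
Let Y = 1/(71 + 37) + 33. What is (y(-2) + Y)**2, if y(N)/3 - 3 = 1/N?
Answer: 19140625/11664 ≈ 1641.0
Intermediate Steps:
y(N) = 9 + 3/N
Y = 3565/108 (Y = 1/108 + 33 = 3565/108 ≈ 33.009)
(y(-2) + Y)**2 = ((9 + 3/(-2)) + 3565/108)**2 = ((9 + 3*(-1/2)) + 3565/108)**2 = ((9 - 3/2) + 3565/108)**2 = (15/2 + 3565/108)**2 = (4375/108)**2 = 19140625/11664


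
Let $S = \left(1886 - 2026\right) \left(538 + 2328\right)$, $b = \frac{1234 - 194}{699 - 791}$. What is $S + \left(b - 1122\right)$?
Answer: $- \frac{9254586}{23} \approx -4.0237 \cdot 10^{5}$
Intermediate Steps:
$b = - \frac{260}{23}$ ($b = \frac{1040}{-92} = 1040 \left(- \frac{1}{92}\right) = - \frac{260}{23} \approx -11.304$)
$S = -401240$ ($S = \left(-140\right) 2866 = -401240$)
$S + \left(b - 1122\right) = -401240 - \frac{26066}{23} = - \frac{9254586}{23}$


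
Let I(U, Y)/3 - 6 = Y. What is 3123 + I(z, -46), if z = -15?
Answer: 3003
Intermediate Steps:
I(U, Y) = 18 + 3*Y
3123 + I(z, -46) = 3123 + (18 + 3*(-46)) = 3123 + (18 - 138) = 3123 - 120 = 3003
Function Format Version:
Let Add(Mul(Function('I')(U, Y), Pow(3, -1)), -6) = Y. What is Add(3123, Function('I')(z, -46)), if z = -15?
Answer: 3003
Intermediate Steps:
Function('I')(U, Y) = Add(18, Mul(3, Y))
Add(3123, Function('I')(z, -46)) = Add(3123, Add(18, Mul(3, -46))) = Add(3123, Add(18, -138)) = Add(3123, -120) = 3003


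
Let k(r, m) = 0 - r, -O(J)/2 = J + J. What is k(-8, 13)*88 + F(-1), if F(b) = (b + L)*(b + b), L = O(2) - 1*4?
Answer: 730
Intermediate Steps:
O(J) = -4*J (O(J) = -2*(J + J) = -4*J)
L = -12 (L = -4*2 - 1*4 = -8 - 4 = -12)
k(r, m) = -r
F(b) = 2*b*(-12 + b) (F(b) = (b - 12)*(b + b) = (-12 + b)*(2*b) = 2*b*(-12 + b))
k(-8, 13)*88 + F(-1) = -1*(-8)*88 + 2*(-1)*(-12 - 1) = 8*88 + 2*(-1)*(-13) = 704 + 26 = 730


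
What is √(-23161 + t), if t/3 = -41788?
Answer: 5*I*√5941 ≈ 385.39*I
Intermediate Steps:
t = -125364 (t = 3*(-41788) = -125364)
√(-23161 + t) = √(-23161 - 125364) = √(-148525) = 5*I*√5941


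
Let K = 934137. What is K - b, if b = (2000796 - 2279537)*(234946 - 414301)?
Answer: -49992657918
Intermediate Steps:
b = 49993592055 (b = -278741*(-179355) = 49993592055)
K - b = 934137 - 1*49993592055 = 934137 - 49993592055 = -49992657918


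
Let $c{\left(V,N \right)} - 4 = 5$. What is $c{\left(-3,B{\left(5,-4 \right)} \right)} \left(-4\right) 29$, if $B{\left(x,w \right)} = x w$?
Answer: $-1044$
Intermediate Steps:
$B{\left(x,w \right)} = w x$
$c{\left(V,N \right)} = 9$ ($c{\left(V,N \right)} = 4 + 5 = 9$)
$c{\left(-3,B{\left(5,-4 \right)} \right)} \left(-4\right) 29 = 9 \left(-4\right) 29 = \left(-36\right) 29 = -1044$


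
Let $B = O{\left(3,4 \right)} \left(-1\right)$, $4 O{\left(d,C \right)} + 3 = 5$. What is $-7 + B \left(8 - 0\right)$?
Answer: $-11$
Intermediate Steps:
$O{\left(d,C \right)} = \frac{1}{2}$ ($O{\left(d,C \right)} = - \frac{3}{4} + \frac{1}{4} \cdot 5 = - \frac{3}{4} + \frac{5}{4} = \frac{1}{2}$)
$B = - \frac{1}{2}$ ($B = \frac{1}{2} \left(-1\right) = - \frac{1}{2} \approx -0.5$)
$-7 + B \left(8 - 0\right) = -7 - \frac{8 - 0}{2} = -7 - \frac{8 + 0}{2} = -7 - 4 = -11$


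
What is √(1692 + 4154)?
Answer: √5846 ≈ 76.459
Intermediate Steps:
√(1692 + 4154) = √5846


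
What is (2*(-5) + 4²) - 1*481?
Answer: -475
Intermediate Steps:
(2*(-5) + 4²) - 1*481 = (-10 + 16) - 481 = 6 - 481 = -475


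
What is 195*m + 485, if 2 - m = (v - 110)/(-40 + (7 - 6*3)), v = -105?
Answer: 900/17 ≈ 52.941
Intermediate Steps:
m = -113/51 (m = 2 - (-105 - 110)/(-40 + (7 - 6*3)) = 2 - (-215)/(-40 + (7 - 18)) = 2 - (-215)/(-40 - 11) = 2 - (-215)/(-51) = 2 - (-215)*(-1)/51 = 2 - 1*215/51 = 2 - 215/51 = -113/51 ≈ -2.2157)
195*m + 485 = 195*(-113/51) + 485 = -7345/17 + 485 = 900/17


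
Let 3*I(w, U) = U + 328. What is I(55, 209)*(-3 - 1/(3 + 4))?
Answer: -3938/7 ≈ -562.57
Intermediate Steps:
I(w, U) = 328/3 + U/3 (I(w, U) = (U + 328)/3 = (328 + U)/3 = 328/3 + U/3)
I(55, 209)*(-3 - 1/(3 + 4)) = (328/3 + (⅓)*209)*(-3 - 1/(3 + 4)) = (328/3 + 209/3)*(-3 - 1/7) = 179*(-3 - 1*⅐) = 179*(-3 - ⅐) = 179*(-22/7) = -3938/7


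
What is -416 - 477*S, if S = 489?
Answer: -233669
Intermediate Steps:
-416 - 477*S = -416 - 477*489 = -416 - 233253 = -233669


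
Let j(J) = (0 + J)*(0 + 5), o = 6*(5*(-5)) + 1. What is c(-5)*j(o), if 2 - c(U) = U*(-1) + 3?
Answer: 4470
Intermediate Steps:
o = -149 (o = 6*(-25) + 1 = -150 + 1 = -149)
j(J) = 5*J (j(J) = J*5 = 5*J)
c(U) = -1 + U (c(U) = 2 - (U*(-1) + 3) = 2 - (-U + 3) = 2 - (3 - U) = 2 + (-3 + U) = -1 + U)
c(-5)*j(o) = (-1 - 5)*(5*(-149)) = -6*(-745) = 4470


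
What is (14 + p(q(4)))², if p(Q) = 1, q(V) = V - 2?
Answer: 225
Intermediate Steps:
q(V) = -2 + V
(14 + p(q(4)))² = (14 + 1)² = 15² = 225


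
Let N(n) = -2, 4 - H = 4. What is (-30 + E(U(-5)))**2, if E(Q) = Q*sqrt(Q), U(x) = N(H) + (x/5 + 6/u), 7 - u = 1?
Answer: 892 + 120*I*sqrt(2) ≈ 892.0 + 169.71*I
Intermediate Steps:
u = 6 (u = 7 - 1*1 = 7 - 1 = 6)
H = 0 (H = 4 - 1*4 = 4 - 4 = 0)
U(x) = -1 + x/5 (U(x) = -2 + (x/5 + 6/6) = -2 + (x*(1/5) + 6*(1/6)) = -2 + (x/5 + 1) = -2 + (1 + x/5) = -1 + x/5)
E(Q) = Q**(3/2)
(-30 + E(U(-5)))**2 = (-30 + (-1 + (1/5)*(-5))**(3/2))**2 = (-30 + (-1 - 1)**(3/2))**2 = (-30 + (-2)**(3/2))**2 = (-30 - 2*I*sqrt(2))**2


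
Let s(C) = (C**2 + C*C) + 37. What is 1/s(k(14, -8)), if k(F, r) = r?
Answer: 1/165 ≈ 0.0060606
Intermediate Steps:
s(C) = 37 + 2*C**2 (s(C) = (C**2 + C**2) + 37 = 2*C**2 + 37 = 37 + 2*C**2)
1/s(k(14, -8)) = 1/(37 + 2*(-8)**2) = 1/(37 + 2*64) = 1/(37 + 128) = 1/165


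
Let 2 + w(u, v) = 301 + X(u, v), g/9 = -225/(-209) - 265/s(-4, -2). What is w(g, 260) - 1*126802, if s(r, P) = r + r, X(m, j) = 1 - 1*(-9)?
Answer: -126493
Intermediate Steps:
X(m, j) = 10 (X(m, j) = 1 + 9 = 10)
s(r, P) = 2*r
g = 514665/1672 (g = 9*(-225/(-209) - 265/(2*(-4))) = 9*(-225*(-1/209) - 265/(-8)) = 9*(225/209 - 265*(-⅛)) = 9*(225/209 + 265/8) = 9*(57185/1672) = 514665/1672 ≈ 307.81)
w(u, v) = 309 (w(u, v) = -2 + (301 + 10) = -2 + 311 = 309)
w(g, 260) - 1*126802 = 309 - 1*126802 = 309 - 126802 = -126493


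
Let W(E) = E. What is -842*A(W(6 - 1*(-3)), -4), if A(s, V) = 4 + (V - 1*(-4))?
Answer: -3368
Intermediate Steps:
A(s, V) = 8 + V (A(s, V) = 4 + (V + 4) = 4 + (4 + V) = 8 + V)
-842*A(W(6 - 1*(-3)), -4) = -842*(8 - 4) = -842*4 = -3368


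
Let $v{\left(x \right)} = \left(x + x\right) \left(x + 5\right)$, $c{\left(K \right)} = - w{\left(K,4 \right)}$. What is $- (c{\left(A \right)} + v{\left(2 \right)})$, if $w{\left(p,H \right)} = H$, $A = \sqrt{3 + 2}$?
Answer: $-24$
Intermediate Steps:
$A = \sqrt{5} \approx 2.2361$
$c{\left(K \right)} = -4$ ($c{\left(K \right)} = \left(-1\right) 4 = -4$)
$v{\left(x \right)} = 2 x \left(5 + x\right)$
$- (c{\left(A \right)} + v{\left(2 \right)}) = - (-4 + 2 \cdot 2 \left(5 + 2\right)) = - (-4 + 2 \cdot 2 \cdot 7) = - (-4 + 28) = \left(-1\right) 24 = -24$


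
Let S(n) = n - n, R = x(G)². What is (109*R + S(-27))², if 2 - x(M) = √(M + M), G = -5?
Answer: -1473244 + 570288*I*√10 ≈ -1.4732e+6 + 1.8034e+6*I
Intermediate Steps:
x(M) = 2 - √2*√M (x(M) = 2 - √(M + M) = 2 - √(2*M) = 2 - √2*√M)
R = (2 - I*√10)² (R = (2 - √2*√(-5))² = (2 - √2*I*√5)² = (2 - I*√10)² ≈ -6.0 - 12.649*I)
S(n) = 0
(109*R + S(-27))² = (109*(2 - I*√10)² + 0)² = (109*(2 - I*√10)²)² = 11881*(2 - I*√10)⁴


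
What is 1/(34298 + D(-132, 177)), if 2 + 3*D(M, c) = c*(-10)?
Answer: 3/101122 ≈ 2.9667e-5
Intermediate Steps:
D(M, c) = -2/3 - 10*c/3 (D(M, c) = -2/3 + (c*(-10))/3 = -2/3 + (-10*c)/3 = -2/3 - 10*c/3)
1/(34298 + D(-132, 177)) = 1/(34298 + (-2/3 - 10/3*177)) = 1/(34298 + (-2/3 - 590)) = 1/(34298 - 1772/3) = 1/(101122/3) = 3/101122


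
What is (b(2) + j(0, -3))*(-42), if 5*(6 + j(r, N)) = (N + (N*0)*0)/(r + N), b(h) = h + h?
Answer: 378/5 ≈ 75.600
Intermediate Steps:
b(h) = 2*h
j(r, N) = -6 + N/(5*(N + r)) (j(r, N) = -6 + ((N + (N*0)*0)/(r + N))/5 = -6 + ((N + 0*0)/(N + r))/5 = -6 + ((N + 0)/(N + r))/5 = -6 + (N/(N + r))/5 = -6 + N/(5*(N + r)))
(b(2) + j(0, -3))*(-42) = (2*2 + (-6*0 - 29/5*(-3))/(-3 + 0))*(-42) = (4 + (0 + 87/5)/(-3))*(-42) = (4 - 1/3*87/5)*(-42) = (4 - 29/5)*(-42) = -9/5*(-42) = 378/5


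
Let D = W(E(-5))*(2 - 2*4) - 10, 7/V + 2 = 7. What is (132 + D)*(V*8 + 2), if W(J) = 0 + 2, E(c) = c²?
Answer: 1452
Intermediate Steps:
V = 7/5 (V = 7/(-2 + 7) = 7/5 ≈ 1.4000)
W(J) = 2
D = -22 (D = 2*(2 - 2*4) - 10 = 2*(2 - 8) - 10 = 2*(-6) - 10 = -12 - 10 = -22)
(132 + D)*(V*8 + 2) = (132 - 22)*((7/5)*8 + 2) = 110*(56/5 + 2) = 110*(66/5) = 1452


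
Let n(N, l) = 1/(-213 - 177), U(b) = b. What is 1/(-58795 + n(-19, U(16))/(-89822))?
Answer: -35030580/2059622951099 ≈ -1.7008e-5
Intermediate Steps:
n(N, l) = -1/390 (n(N, l) = 1/(-390) = -1/390)
1/(-58795 + n(-19, U(16))/(-89822)) = 1/(-58795 - 1/390/(-89822)) = 1/(-58795 - 1/390*(-1/89822)) = 1/(-58795 + 1/35030580) = 1/(-2059622951099/35030580) = -35030580/2059622951099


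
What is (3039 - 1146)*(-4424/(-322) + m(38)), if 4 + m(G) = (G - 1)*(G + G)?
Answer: 122855700/23 ≈ 5.3416e+6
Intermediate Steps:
m(G) = -4 + 2*G*(-1 + G) (m(G) = -4 + (G - 1)*(G + G) = -4 + (-1 + G)*(2*G) = -4 + 2*G*(-1 + G))
(3039 - 1146)*(-4424/(-322) + m(38)) = (3039 - 1146)*(-4424/(-322) + (-4 - 2*38 + 2*38**2)) = 1893*(-4424*(-1/322) + (-4 - 76 + 2*1444)) = 1893*(316/23 + (-4 - 76 + 2888)) = 1893*(316/23 + 2808) = 1893*(64900/23) = 122855700/23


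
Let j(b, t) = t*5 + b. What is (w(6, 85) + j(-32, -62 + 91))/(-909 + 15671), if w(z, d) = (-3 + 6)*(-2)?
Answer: 107/14762 ≈ 0.0072483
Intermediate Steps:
j(b, t) = b + 5*t (j(b, t) = 5*t + b = b + 5*t)
w(z, d) = -6 (w(z, d) = 3*(-2) = -6)
(w(6, 85) + j(-32, -62 + 91))/(-909 + 15671) = (-6 + (-32 + 5*(-62 + 91)))/(-909 + 15671) = (-6 + (-32 + 5*29))/14762 = (-6 + (-32 + 145))*(1/14762) = (-6 + 113)*(1/14762) = 107*(1/14762) = 107/14762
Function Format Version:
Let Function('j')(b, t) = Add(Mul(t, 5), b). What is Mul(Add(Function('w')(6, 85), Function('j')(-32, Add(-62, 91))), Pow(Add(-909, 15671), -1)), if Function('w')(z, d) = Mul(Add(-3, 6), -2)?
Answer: Rational(107, 14762) ≈ 0.0072483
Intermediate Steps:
Function('j')(b, t) = Add(b, Mul(5, t)) (Function('j')(b, t) = Add(Mul(5, t), b) = Add(b, Mul(5, t)))
Function('w')(z, d) = -6 (Function('w')(z, d) = Mul(3, -2) = -6)
Mul(Add(Function('w')(6, 85), Function('j')(-32, Add(-62, 91))), Pow(Add(-909, 15671), -1)) = Mul(Add(-6, Add(-32, Mul(5, Add(-62, 91)))), Pow(Add(-909, 15671), -1)) = Mul(Add(-6, Add(-32, Mul(5, 29))), Pow(14762, -1)) = Mul(Add(-6, Add(-32, 145)), Rational(1, 14762)) = Mul(Add(-6, 113), Rational(1, 14762)) = Mul(107, Rational(1, 14762)) = Rational(107, 14762)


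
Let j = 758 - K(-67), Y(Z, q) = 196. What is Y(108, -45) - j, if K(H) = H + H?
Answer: -696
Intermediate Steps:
K(H) = 2*H
j = 892 (j = 758 - 2*(-67) = 758 - 1*(-134) = 758 + 134 = 892)
Y(108, -45) - j = 196 - 1*892 = 196 - 892 = -696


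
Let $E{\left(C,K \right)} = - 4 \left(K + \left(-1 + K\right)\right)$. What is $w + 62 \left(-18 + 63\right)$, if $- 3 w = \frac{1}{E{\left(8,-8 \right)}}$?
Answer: $\frac{569159}{204} \approx 2790.0$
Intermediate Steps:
$E{\left(C,K \right)} = 4 - 8 K$ ($E{\left(C,K \right)} = - 4 \left(-1 + 2 K\right) = 4 - 8 K$)
$w = - \frac{1}{204}$ ($w = - \frac{1}{3 \left(4 - -64\right)} = - \frac{1}{3 \left(4 + 64\right)} = - \frac{1}{3 \cdot 68} = \left(- \frac{1}{3}\right) \frac{1}{68} = - \frac{1}{204} \approx -0.004902$)
$w + 62 \left(-18 + 63\right) = - \frac{1}{204} + 62 \left(-18 + 63\right) = - \frac{1}{204} + 62 \cdot 45 = - \frac{1}{204} + 2790 = \frac{569159}{204}$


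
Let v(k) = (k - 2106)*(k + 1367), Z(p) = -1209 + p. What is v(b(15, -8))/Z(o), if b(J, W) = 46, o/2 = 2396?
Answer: -2910780/3583 ≈ -812.39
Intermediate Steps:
o = 4792 (o = 2*2396 = 4792)
v(k) = (-2106 + k)*(1367 + k)
v(b(15, -8))/Z(o) = (-2878902 + 46² - 739*46)/(-1209 + 4792) = (-2878902 + 2116 - 33994)/3583 = -2910780*1/3583 = -2910780/3583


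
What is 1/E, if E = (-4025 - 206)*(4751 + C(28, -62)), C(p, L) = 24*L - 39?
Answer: -1/13640744 ≈ -7.3310e-8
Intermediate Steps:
C(p, L) = -39 + 24*L
E = -13640744 (E = (-4025 - 206)*(4751 + (-39 + 24*(-62))) = -4231*(4751 + (-39 - 1488)) = -4231*(4751 - 1527) = -4231*3224 = -13640744)
1/E = 1/(-13640744) = -1/13640744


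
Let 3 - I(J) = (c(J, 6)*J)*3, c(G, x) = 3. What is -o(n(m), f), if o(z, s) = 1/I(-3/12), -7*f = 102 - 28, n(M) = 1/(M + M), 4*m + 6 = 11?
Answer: -4/21 ≈ -0.19048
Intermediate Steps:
I(J) = 3 - 9*J (I(J) = 3 - 3*J*3 = 3 - 9*J)
m = 5/4 (m = -3/2 + (¼)*11 = -3/2 + 11/4 = 5/4 ≈ 1.2500)
n(M) = 1/(2*M)
f = -74/7 (f = -(102 - 28)/7 = -⅐*74 = -74/7 ≈ -10.571)
o(z, s) = 4/21 (o(z, s) = 1/(3 - (-27)/12) = 1/(3 - 9*(-¼)) = 1/(3 + 9/4) = 1/(21/4) = 4/21)
-o(n(m), f) = -1*4/21 = -4/21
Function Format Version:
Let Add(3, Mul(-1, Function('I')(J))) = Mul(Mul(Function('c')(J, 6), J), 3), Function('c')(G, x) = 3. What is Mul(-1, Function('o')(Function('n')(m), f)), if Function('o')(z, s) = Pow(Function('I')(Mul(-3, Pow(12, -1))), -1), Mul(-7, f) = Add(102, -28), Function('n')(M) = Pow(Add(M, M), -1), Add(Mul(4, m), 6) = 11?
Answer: Rational(-4, 21) ≈ -0.19048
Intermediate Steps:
Function('I')(J) = Add(3, Mul(-9, J)) (Function('I')(J) = Add(3, Mul(-1, Mul(Mul(3, J), 3))) = Add(3, Mul(-1, Mul(9, J))) = Add(3, Mul(-9, J)))
m = Rational(5, 4) (m = Add(Rational(-3, 2), Mul(Rational(1, 4), 11)) = Add(Rational(-3, 2), Rational(11, 4)) = Rational(5, 4) ≈ 1.2500)
Function('n')(M) = Mul(Rational(1, 2), Pow(M, -1)) (Function('n')(M) = Pow(Mul(2, M), -1) = Mul(Rational(1, 2), Pow(M, -1)))
f = Rational(-74, 7) (f = Mul(Rational(-1, 7), Add(102, -28)) = Mul(Rational(-1, 7), 74) = Rational(-74, 7) ≈ -10.571)
Function('o')(z, s) = Rational(4, 21) (Function('o')(z, s) = Pow(Add(3, Mul(-9, Mul(-3, Pow(12, -1)))), -1) = Pow(Add(3, Mul(-9, Mul(-3, Rational(1, 12)))), -1) = Pow(Add(3, Mul(-9, Rational(-1, 4))), -1) = Pow(Add(3, Rational(9, 4)), -1) = Pow(Rational(21, 4), -1) = Rational(4, 21))
Mul(-1, Function('o')(Function('n')(m), f)) = Mul(-1, Rational(4, 21)) = Rational(-4, 21)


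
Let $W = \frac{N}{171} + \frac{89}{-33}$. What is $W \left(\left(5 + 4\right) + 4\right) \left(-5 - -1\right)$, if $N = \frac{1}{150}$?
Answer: $\frac{19784414}{141075} \approx 140.24$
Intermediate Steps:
$N = \frac{1}{150} \approx 0.0066667$
$W = - \frac{760939}{282150}$ ($W = \frac{1}{150 \cdot 171} + \frac{89}{-33} = \frac{1}{150} \cdot \frac{1}{171} + 89 \left(- \frac{1}{33}\right) = \frac{1}{25650} - \frac{89}{33} = - \frac{760939}{282150} \approx -2.6969$)
$W \left(\left(5 + 4\right) + 4\right) \left(-5 - -1\right) = - \frac{760939 \left(\left(5 + 4\right) + 4\right) \left(-5 - -1\right)}{282150} = - \frac{760939 \left(9 + 4\right) \left(-5 + 1\right)}{282150} = - \frac{760939 \cdot 13 \left(-4\right)}{282150} = \left(- \frac{760939}{282150}\right) \left(-52\right) = \frac{19784414}{141075}$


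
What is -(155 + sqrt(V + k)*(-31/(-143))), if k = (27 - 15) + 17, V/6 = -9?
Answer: -155 - 155*I/143 ≈ -155.0 - 1.0839*I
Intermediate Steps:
V = -54 (V = 6*(-9) = -54)
k = 29 (k = 12 + 17 = 29)
-(155 + sqrt(V + k)*(-31/(-143))) = -(155 + sqrt(-54 + 29)*(-31/(-143))) = -(155 + sqrt(-25)*(-31*(-1/143))) = -(155 + (5*I)*(31/143)) = -(155 + 155*I/143) = -155 - 155*I/143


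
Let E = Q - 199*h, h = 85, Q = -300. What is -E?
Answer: 17215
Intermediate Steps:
E = -17215 (E = -300 - 199*85 = -300 - 16915 = -17215)
-E = -1*(-17215) = 17215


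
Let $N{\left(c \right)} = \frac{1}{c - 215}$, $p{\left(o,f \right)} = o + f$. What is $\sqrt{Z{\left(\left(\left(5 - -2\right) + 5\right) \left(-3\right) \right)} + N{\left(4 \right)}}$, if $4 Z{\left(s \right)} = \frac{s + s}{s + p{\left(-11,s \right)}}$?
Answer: $\frac{\sqrt{65060795}}{17513} \approx 0.46057$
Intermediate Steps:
$p{\left(o,f \right)} = f + o$
$N{\left(c \right)} = \frac{1}{-215 + c}$
$Z{\left(s \right)} = \frac{s}{2 \left(-11 + 2 s\right)}$ ($Z{\left(s \right)} = \frac{\left(s + s\right) \frac{1}{s + \left(s - 11\right)}}{4} = \frac{2 s \frac{1}{s + \left(-11 + s\right)}}{4} = \frac{2 s \frac{1}{-11 + 2 s}}{4} = \frac{s}{2 \left(-11 + 2 s\right)}$)
$\sqrt{Z{\left(\left(\left(5 - -2\right) + 5\right) \left(-3\right) \right)} + N{\left(4 \right)}} = \sqrt{\frac{\left(\left(5 - -2\right) + 5\right) \left(-3\right)}{2 \left(-11 + 2 \left(\left(5 - -2\right) + 5\right) \left(-3\right)\right)} + \frac{1}{-215 + 4}} = \sqrt{\frac{\left(\left(5 + 2\right) + 5\right) \left(-3\right)}{2 \left(-11 + 2 \left(\left(5 + 2\right) + 5\right) \left(-3\right)\right)} + \frac{1}{-211}} = \sqrt{\frac{\left(7 + 5\right) \left(-3\right)}{2 \left(-11 + 2 \left(7 + 5\right) \left(-3\right)\right)} - \frac{1}{211}} = \sqrt{\frac{12 \left(-3\right)}{2 \left(-11 + 2 \cdot 12 \left(-3\right)\right)} - \frac{1}{211}} = \sqrt{\frac{1}{2} \left(-36\right) \frac{1}{-11 + 2 \left(-36\right)} - \frac{1}{211}} = \sqrt{\frac{1}{2} \left(-36\right) \frac{1}{-11 - 72} - \frac{1}{211}} = \sqrt{\frac{1}{2} \left(-36\right) \frac{1}{-83} - \frac{1}{211}} = \sqrt{\frac{1}{2} \left(-36\right) \left(- \frac{1}{83}\right) - \frac{1}{211}} = \sqrt{\frac{18}{83} - \frac{1}{211}} = \sqrt{\frac{3715}{17513}} = \frac{\sqrt{65060795}}{17513}$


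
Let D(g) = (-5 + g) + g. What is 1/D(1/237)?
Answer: -237/1183 ≈ -0.20034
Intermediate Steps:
D(g) = -5 + 2*g
1/D(1/237) = 1/(-5 + 2/237) = 1/(-1183/237) = -237/1183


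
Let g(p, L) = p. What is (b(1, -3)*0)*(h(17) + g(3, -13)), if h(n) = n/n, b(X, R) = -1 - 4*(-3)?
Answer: 0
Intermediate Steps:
b(X, R) = 11 (b(X, R) = -1 + 12 = 11)
h(n) = 1
(b(1, -3)*0)*(h(17) + g(3, -13)) = (11*0)*(1 + 3) = 0*4 = 0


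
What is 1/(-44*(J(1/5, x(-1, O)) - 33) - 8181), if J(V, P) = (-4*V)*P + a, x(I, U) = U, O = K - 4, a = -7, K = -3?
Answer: -5/33337 ≈ -0.00014998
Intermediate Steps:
O = -7 (O = -3 - 4 = -7)
J(V, P) = -7 - 4*P*V (J(V, P) = (-4*V)*P - 7 = -4*P*V - 7 = -7 - 4*P*V)
1/(-44*(J(1/5, x(-1, O)) - 33) - 8181) = 1/(-44*((-7 - 4*(-7)/5) - 33) - 8181) = 1/(-44*((-7 - 4*(-7)*1/5) - 33) - 8181) = 1/(-44*((-7 + 28/5) - 33) - 8181) = 1/(-44*(-7/5 - 33) - 8181) = 1/(-44*(-172/5) - 8181) = 1/(7568/5 - 8181) = 1/(-33337/5) = -5/33337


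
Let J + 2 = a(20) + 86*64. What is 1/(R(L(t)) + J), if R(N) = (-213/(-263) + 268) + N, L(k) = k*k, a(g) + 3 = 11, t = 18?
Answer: 263/1605039 ≈ 0.00016386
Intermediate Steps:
a(g) = 8 (a(g) = -3 + 11 = 8)
L(k) = k**2
R(N) = 70697/263 + N (R(N) = (-213*(-1/263) + 268) + N = (213/263 + 268) + N = 70697/263 + N)
J = 5510 (J = -2 + (8 + 86*64) = -2 + (8 + 5504) = -2 + 5512 = 5510)
1/(R(L(t)) + J) = 1/((70697/263 + 18**2) + 5510) = 1/((70697/263 + 324) + 5510) = 1/(155909/263 + 5510) = 1/(1605039/263) = 263/1605039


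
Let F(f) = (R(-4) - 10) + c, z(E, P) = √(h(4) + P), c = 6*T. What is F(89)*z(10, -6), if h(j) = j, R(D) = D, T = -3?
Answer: -32*I*√2 ≈ -45.255*I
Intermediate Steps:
c = -18 (c = 6*(-3) = -18)
z(E, P) = √(4 + P)
F(f) = -32 (F(f) = (-4 - 10) - 18 = -14 - 18 = -32)
F(89)*z(10, -6) = -32*√(4 - 6) = -32*I*√2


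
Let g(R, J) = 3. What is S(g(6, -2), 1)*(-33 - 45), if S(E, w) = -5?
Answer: 390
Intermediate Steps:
S(g(6, -2), 1)*(-33 - 45) = -5*(-33 - 45) = -5*(-78) = 390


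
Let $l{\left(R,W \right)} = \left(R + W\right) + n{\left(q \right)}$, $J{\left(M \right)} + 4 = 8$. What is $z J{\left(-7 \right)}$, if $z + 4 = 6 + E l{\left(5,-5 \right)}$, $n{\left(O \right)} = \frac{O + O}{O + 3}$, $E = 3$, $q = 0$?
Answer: $8$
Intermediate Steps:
$J{\left(M \right)} = 4$ ($J{\left(M \right)} = -4 + 8 = 4$)
$n{\left(O \right)} = \frac{2 O}{3 + O}$
$l{\left(R,W \right)} = R + W$ ($l{\left(R,W \right)} = \left(R + W\right) + 2 \cdot 0 \frac{1}{3 + 0} = \left(R + W\right) + 2 \cdot 0 \cdot \frac{1}{3} = \left(R + W\right) + 0 = R + W$)
$z = 2$ ($z = -4 + \left(6 + 3 \left(5 - 5\right)\right) = -4 + \left(6 + 3 \cdot 0\right) = -4 + \left(6 + 0\right) = -4 + 6 = 2$)
$z J{\left(-7 \right)} = 2 \cdot 4 = 8$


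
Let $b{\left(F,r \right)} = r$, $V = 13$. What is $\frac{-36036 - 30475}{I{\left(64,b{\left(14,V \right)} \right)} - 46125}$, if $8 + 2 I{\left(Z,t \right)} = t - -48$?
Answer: $\frac{133022}{92197} \approx 1.4428$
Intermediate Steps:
$I{\left(Z,t \right)} = 20 + \frac{t}{2}$ ($I{\left(Z,t \right)} = -4 + \frac{t - -48}{2} = -4 + \frac{t + 48}{2} = -4 + \frac{48 + t}{2} = -4 + \left(24 + \frac{t}{2}\right) = 20 + \frac{t}{2}$)
$\frac{-36036 - 30475}{I{\left(64,b{\left(14,V \right)} \right)} - 46125} = \frac{-36036 - 30475}{\left(20 + \frac{1}{2} \cdot 13\right) - 46125} = - \frac{66511}{\left(20 + \frac{13}{2}\right) - 46125} = - \frac{66511}{\frac{53}{2} - 46125} = - \frac{66511}{- \frac{92197}{2}} = \left(-66511\right) \left(- \frac{2}{92197}\right) = \frac{133022}{92197}$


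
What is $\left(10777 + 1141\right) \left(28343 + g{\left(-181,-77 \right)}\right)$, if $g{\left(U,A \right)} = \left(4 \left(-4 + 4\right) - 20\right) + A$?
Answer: $336635828$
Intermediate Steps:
$g{\left(U,A \right)} = -20 + A$ ($g{\left(U,A \right)} = \left(4 \cdot 0 - 20\right) + A = \left(0 - 20\right) + A = -20 + A$)
$\left(10777 + 1141\right) \left(28343 + g{\left(-181,-77 \right)}\right) = \left(10777 + 1141\right) \left(28343 - 97\right) = 11918 \left(28343 - 97\right) = 11918 \cdot 28246 = 336635828$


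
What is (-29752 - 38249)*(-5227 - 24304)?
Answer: 2008137531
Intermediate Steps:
(-29752 - 38249)*(-5227 - 24304) = -68001*(-29531) = 2008137531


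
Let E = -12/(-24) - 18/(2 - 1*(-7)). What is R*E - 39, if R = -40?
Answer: 21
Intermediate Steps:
E = -3/2 (E = -12*(-1/24) - 18/(2 + 7) = 1/2 - 18/9 = 1/2 - 18*1/9 = 1/2 - 2 = -3/2 ≈ -1.5000)
R*E - 39 = -40*(-3/2) - 39 = 60 - 39 = 21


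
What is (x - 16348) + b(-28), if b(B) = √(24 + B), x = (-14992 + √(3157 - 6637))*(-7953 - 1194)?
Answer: 137115476 + 2*I - 18294*I*√870 ≈ 1.3712e+8 - 5.3959e+5*I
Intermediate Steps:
x = 137131824 - 18294*I*√870 (x = (-14992 + √(-3480))*(-9147) = (-14992 + 2*I*√870)*(-9147) = 137131824 - 18294*I*√870 ≈ 1.3713e+8 - 5.396e+5*I)
(x - 16348) + b(-28) = ((137131824 - 18294*I*√870) - 16348) + √(24 - 28) = (137115476 - 18294*I*√870) + √(-4) = (137115476 - 18294*I*√870) + 2*I = 137115476 + 2*I - 18294*I*√870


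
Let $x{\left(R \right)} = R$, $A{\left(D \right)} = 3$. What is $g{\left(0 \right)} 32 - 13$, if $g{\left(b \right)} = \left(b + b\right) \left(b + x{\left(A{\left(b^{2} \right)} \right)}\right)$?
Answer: $-13$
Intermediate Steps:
$g{\left(b \right)} = 2 b \left(3 + b\right)$ ($g{\left(b \right)} = \left(b + b\right) \left(b + 3\right) = 2 b \left(3 + b\right)$)
$g{\left(0 \right)} 32 - 13 = 2 \cdot 0 \left(3 + 0\right) 32 - 13 = 2 \cdot 0 \cdot 3 \cdot 32 - 13 = 0 \cdot 32 - 13 = 0 - 13 = -13$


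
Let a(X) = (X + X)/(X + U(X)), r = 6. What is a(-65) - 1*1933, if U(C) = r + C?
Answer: -119781/62 ≈ -1932.0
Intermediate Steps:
U(C) = 6 + C
a(X) = 2*X/(6 + 2*X) (a(X) = (X + X)/(X + (6 + X)) = (2*X)/(6 + 2*X) = 2*X/(6 + 2*X))
a(-65) - 1*1933 = -65/(3 - 65) - 1*1933 = -65/(-62) - 1933 = -65*(-1/62) - 1933 = 65/62 - 1933 = -119781/62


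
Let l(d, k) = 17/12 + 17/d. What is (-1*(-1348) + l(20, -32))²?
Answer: 410224516/225 ≈ 1.8232e+6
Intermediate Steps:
l(d, k) = 17/12 + 17/d (l(d, k) = 17*(1/12) + 17/d = 17/12 + 17/d)
(-1*(-1348) + l(20, -32))² = (-1*(-1348) + (17/12 + 17/20))² = (1348 + (17/12 + 17*(1/20)))² = (1348 + (17/12 + 17/20))² = (1348 + 34/15)² = (20254/15)² = 410224516/225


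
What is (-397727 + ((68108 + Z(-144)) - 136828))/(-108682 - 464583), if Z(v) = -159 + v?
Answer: 93350/114653 ≈ 0.81420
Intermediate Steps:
(-397727 + ((68108 + Z(-144)) - 136828))/(-108682 - 464583) = (-397727 + ((68108 + (-159 - 144)) - 136828))/(-108682 - 464583) = (-397727 + ((68108 - 303) - 136828))/(-573265) = (-397727 + (67805 - 136828))*(-1/573265) = (-397727 - 69023)*(-1/573265) = -466750*(-1/573265) = 93350/114653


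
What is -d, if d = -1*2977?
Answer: 2977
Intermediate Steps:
d = -2977
-d = -1*(-2977) = 2977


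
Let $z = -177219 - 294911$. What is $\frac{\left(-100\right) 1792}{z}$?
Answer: $\frac{17920}{47213} \approx 0.37956$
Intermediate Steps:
$z = -472130$ ($z = -177219 - 294911 = -472130$)
$\frac{\left(-100\right) 1792}{z} = \frac{\left(-100\right) 1792}{-472130} = \left(-179200\right) \left(- \frac{1}{472130}\right) = \frac{17920}{47213}$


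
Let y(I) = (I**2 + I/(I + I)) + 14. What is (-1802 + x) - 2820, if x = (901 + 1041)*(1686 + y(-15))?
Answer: 3734699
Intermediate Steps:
y(I) = 29/2 + I**2 (y(I) = (I**2 + I/((2*I))) + 14 = (I**2 + (1/(2*I))*I) + 14 = (I**2 + 1/2) + 14 = (1/2 + I**2) + 14 = 29/2 + I**2)
x = 3739321 (x = (901 + 1041)*(1686 + (29/2 + (-15)**2)) = 1942*(1686 + (29/2 + 225)) = 1942*(1686 + 479/2) = 1942*(3851/2) = 3739321)
(-1802 + x) - 2820 = (-1802 + 3739321) - 2820 = 3737519 - 2820 = 3734699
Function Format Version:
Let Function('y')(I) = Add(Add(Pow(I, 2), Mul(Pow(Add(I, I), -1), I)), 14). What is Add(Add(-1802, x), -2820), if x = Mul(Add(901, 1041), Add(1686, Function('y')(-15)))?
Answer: 3734699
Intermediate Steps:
Function('y')(I) = Add(Rational(29, 2), Pow(I, 2)) (Function('y')(I) = Add(Add(Pow(I, 2), Mul(Pow(Mul(2, I), -1), I)), 14) = Add(Add(Pow(I, 2), Mul(Mul(Rational(1, 2), Pow(I, -1)), I)), 14) = Add(Add(Pow(I, 2), Rational(1, 2)), 14) = Add(Add(Rational(1, 2), Pow(I, 2)), 14) = Add(Rational(29, 2), Pow(I, 2)))
x = 3739321 (x = Mul(Add(901, 1041), Add(1686, Add(Rational(29, 2), Pow(-15, 2)))) = Mul(1942, Add(1686, Add(Rational(29, 2), 225))) = Mul(1942, Add(1686, Rational(479, 2))) = Mul(1942, Rational(3851, 2)) = 3739321)
Add(Add(-1802, x), -2820) = Add(Add(-1802, 3739321), -2820) = Add(3737519, -2820) = 3734699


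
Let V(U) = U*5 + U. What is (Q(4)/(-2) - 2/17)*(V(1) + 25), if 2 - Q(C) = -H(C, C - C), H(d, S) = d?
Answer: -1643/17 ≈ -96.647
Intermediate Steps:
Q(C) = 2 + C (Q(C) = 2 - (-1)*C = 2 + C)
V(U) = 6*U (V(U) = 5*U + U = 6*U)
(Q(4)/(-2) - 2/17)*(V(1) + 25) = ((2 + 4)/(-2) - 2/17)*(6*1 + 25) = (6*(-½) - 2*1/17)*(6 + 25) = (-3 - 2/17)*31 = -53/17*31 = -1643/17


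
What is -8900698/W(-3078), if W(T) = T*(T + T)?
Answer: -4450349/9474084 ≈ -0.46974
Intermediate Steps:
W(T) = 2*T² (W(T) = T*(2*T) = 2*T²)
-8900698/W(-3078) = -8900698/(2*(-3078)²) = -8900698/(2*9474084) = -8900698/18948168 = -8900698*1/18948168 = -4450349/9474084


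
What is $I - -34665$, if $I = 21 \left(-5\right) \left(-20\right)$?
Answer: $36765$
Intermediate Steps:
$I = 2100$ ($I = \left(-105\right) \left(-20\right) = 2100$)
$I - -34665 = 2100 - -34665 = 2100 + 34665 = 36765$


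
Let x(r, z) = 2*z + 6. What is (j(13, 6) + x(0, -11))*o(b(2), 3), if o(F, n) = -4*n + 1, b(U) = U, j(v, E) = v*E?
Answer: -682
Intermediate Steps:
j(v, E) = E*v
o(F, n) = 1 - 4*n
x(r, z) = 6 + 2*z
(j(13, 6) + x(0, -11))*o(b(2), 3) = (6*13 + (6 + 2*(-11)))*(1 - 4*3) = (78 + (6 - 22))*(1 - 12) = (78 - 16)*(-11) = 62*(-11) = -682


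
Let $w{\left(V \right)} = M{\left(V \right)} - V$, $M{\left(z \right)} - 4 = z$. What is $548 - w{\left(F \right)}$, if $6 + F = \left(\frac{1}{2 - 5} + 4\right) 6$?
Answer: $544$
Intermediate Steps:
$M{\left(z \right)} = 4 + z$
$F = 16$ ($F = -6 + \left(\frac{1}{2 - 5} + 4\right) 6 = -6 + \left(\frac{1}{-3} + 4\right) 6 = -6 + \left(- \frac{1}{3} + 4\right) 6 = -6 + \frac{11}{3} \cdot 6 = -6 + 22 = 16$)
$w{\left(V \right)} = 4$ ($w{\left(V \right)} = \left(4 + V\right) - V = 4$)
$548 - w{\left(F \right)} = 548 - 4 = 544$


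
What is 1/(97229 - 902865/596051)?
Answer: 596051/57952539814 ≈ 1.0285e-5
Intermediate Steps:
1/(97229 - 902865/596051) = 1/(57952539814/596051) = 596051/57952539814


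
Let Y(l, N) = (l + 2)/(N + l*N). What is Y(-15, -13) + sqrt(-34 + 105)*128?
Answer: -1/14 + 128*sqrt(71) ≈ 1078.5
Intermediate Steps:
Y(l, N) = (2 + l)/(N + N*l)
Y(-15, -13) + sqrt(-34 + 105)*128 = (2 - 15)/((-13)*(1 - 15)) + sqrt(-34 + 105)*128 = -1/13*(-13)/(-14) + sqrt(71)*128 = -1/13*(-1/14)*(-13) + 128*sqrt(71) = -1/14 + 128*sqrt(71)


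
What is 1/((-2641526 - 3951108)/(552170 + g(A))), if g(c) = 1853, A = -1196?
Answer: -554023/6592634 ≈ -0.084037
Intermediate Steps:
1/((-2641526 - 3951108)/(552170 + g(A))) = 1/((-2641526 - 3951108)/(552170 + 1853)) = 1/(-6592634/554023) = -554023/6592634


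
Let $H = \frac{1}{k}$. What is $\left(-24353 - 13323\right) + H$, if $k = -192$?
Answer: $- \frac{7233793}{192} \approx -37676.0$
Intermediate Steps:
$H = - \frac{1}{192}$ ($H = \frac{1}{-192} = - \frac{1}{192} \approx -0.0052083$)
$\left(-24353 - 13323\right) + H = \left(-24353 - 13323\right) - \frac{1}{192} = -37676 - \frac{1}{192} = - \frac{7233793}{192}$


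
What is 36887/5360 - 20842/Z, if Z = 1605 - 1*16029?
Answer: 80471401/9664080 ≈ 8.3269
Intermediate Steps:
Z = -14424 (Z = 1605 - 16029 = -14424)
36887/5360 - 20842/Z = 36887/5360 - 20842/(-14424) = 36887*(1/5360) - 20842*(-1/14424) = 36887/5360 + 10421/7212 = 80471401/9664080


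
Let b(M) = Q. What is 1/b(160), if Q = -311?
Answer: -1/311 ≈ -0.0032154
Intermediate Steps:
b(M) = -311
1/b(160) = 1/(-311) = -1/311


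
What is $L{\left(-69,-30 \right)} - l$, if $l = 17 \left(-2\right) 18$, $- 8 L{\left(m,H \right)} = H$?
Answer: $\frac{2463}{4} \approx 615.75$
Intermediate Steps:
$L{\left(m,H \right)} = - \frac{H}{8}$
$l = -612$ ($l = \left(-34\right) 18 = -612$)
$L{\left(-69,-30 \right)} - l = \left(- \frac{1}{8}\right) \left(-30\right) - -612 = \frac{15}{4} + 612 = \frac{2463}{4}$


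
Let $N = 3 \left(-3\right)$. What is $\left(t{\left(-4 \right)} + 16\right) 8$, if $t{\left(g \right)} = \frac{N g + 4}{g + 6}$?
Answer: $288$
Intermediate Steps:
$N = -9$
$t{\left(g \right)} = \frac{4 - 9 g}{6 + g}$ ($t{\left(g \right)} = \frac{- 9 g + 4}{g + 6} = \frac{4 - 9 g}{6 + g}$)
$\left(t{\left(-4 \right)} + 16\right) 8 = \left(\frac{4 - -36}{6 - 4} + 16\right) 8 = \left(\frac{4 + 36}{2} + 16\right) 8 = \left(\frac{1}{2} \cdot 40 + 16\right) 8 = \left(20 + 16\right) 8 = 36 \cdot 8 = 288$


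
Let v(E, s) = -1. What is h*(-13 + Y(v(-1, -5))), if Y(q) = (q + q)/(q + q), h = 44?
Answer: -528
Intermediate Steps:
Y(q) = 1 (Y(q) = (2*q)/((2*q)) = (2*q)*(1/(2*q)) = 1)
h*(-13 + Y(v(-1, -5))) = 44*(-13 + 1) = 44*(-12) = -528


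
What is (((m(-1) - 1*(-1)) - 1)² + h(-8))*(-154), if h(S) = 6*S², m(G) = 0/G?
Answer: -59136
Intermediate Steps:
m(G) = 0
(((m(-1) - 1*(-1)) - 1)² + h(-8))*(-154) = (((0 - 1*(-1)) - 1)² + 6*(-8)²)*(-154) = (((0 + 1) - 1)² + 6*64)*(-154) = ((1 - 1)² + 384)*(-154) = (0² + 384)*(-154) = (0 + 384)*(-154) = 384*(-154) = -59136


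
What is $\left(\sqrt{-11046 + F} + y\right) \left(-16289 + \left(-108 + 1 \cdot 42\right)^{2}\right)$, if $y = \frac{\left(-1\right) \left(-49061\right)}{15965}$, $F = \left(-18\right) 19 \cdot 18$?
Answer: $- \frac{585444913}{15965} - 11933 i \sqrt{17202} \approx -36671.0 - 1.5651 \cdot 10^{6} i$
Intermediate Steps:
$F = -6156$ ($F = \left(-342\right) 18 = -6156$)
$y = \frac{49061}{15965}$ ($y = 49061 \cdot \frac{1}{15965} = \frac{49061}{15965} \approx 3.073$)
$\left(\sqrt{-11046 + F} + y\right) \left(-16289 + \left(-108 + 1 \cdot 42\right)^{2}\right) = \left(\sqrt{-11046 - 6156} + \frac{49061}{15965}\right) \left(-16289 + \left(-108 + 1 \cdot 42\right)^{2}\right) = \left(\sqrt{-17202} + \frac{49061}{15965}\right) \left(-16289 + \left(-108 + 42\right)^{2}\right) = \left(i \sqrt{17202} + \frac{49061}{15965}\right) \left(-16289 + \left(-66\right)^{2}\right) = \left(\frac{49061}{15965} + i \sqrt{17202}\right) \left(-16289 + 4356\right) = \left(\frac{49061}{15965} + i \sqrt{17202}\right) \left(-11933\right) = - \frac{585444913}{15965} - 11933 i \sqrt{17202}$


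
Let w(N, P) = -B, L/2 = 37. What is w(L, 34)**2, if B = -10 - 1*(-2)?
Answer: 64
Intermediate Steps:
L = 74 (L = 2*37 = 74)
B = -8 (B = -10 + 2 = -8)
w(N, P) = 8 (w(N, P) = -1*(-8) = 8)
w(L, 34)**2 = 8**2 = 64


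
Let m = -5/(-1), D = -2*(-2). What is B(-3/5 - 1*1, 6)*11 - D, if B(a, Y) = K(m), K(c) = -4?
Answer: -48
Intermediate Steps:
D = 4
m = 5 (m = -5*(-1) = 5)
B(a, Y) = -4
B(-3/5 - 1*1, 6)*11 - D = -4*11 - 1*4 = -44 - 4 = -48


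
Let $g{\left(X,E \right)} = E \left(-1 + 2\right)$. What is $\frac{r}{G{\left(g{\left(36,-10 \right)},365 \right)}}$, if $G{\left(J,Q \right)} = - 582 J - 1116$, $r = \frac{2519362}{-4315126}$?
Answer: $- \frac{1259681}{10149176352} \approx -0.00012412$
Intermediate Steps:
$r = - \frac{1259681}{2157563}$ ($r = 2519362 \left(- \frac{1}{4315126}\right) = - \frac{1259681}{2157563} \approx -0.58384$)
$g{\left(X,E \right)} = E$ ($g{\left(X,E \right)} = E 1 = E$)
$G{\left(J,Q \right)} = -1116 - 582 J$
$\frac{r}{G{\left(g{\left(36,-10 \right)},365 \right)}} = - \frac{1259681}{2157563 \left(-1116 - -5820\right)} = - \frac{1259681}{2157563 \left(-1116 + 5820\right)} = - \frac{1259681}{2157563 \cdot 4704} = \left(- \frac{1259681}{2157563}\right) \frac{1}{4704} = - \frac{1259681}{10149176352}$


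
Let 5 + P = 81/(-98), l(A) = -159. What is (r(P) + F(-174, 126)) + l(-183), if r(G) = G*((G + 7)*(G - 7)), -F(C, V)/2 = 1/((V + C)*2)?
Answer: -402534089/5647152 ≈ -71.281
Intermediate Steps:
F(C, V) = -2/(2*C + 2*V) (F(C, V) = -2*1/(2*(V + C)) = -2*1/(2*(C + V)) = -2/(2*C + 2*V))
P = -571/98 (P = -5 + 81/(-98) = -5 + 81*(-1/98) = -5 - 81/98 = -571/98 ≈ -5.8265)
r(G) = G*(-7 + G)*(7 + G) (r(G) = G*((7 + G)*(-7 + G)) = G*((-7 + G)*(7 + G)) = G*(-7 + G)*(7 + G))
(r(P) + F(-174, 126)) + l(-183) = (-571*(-49 + (-571/98)**2)/98 - 1/(-174 + 126)) - 159 = (-571*(-49 + 326041/9604)/98 - 1/(-48)) - 159 = (-571/98*(-144555/9604) - 1*(-1/48)) - 159 = (82540905/941192 + 1/48) - 159 = 495363079/5647152 - 159 = -402534089/5647152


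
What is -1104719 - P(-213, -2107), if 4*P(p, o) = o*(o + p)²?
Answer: 2834074481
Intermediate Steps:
P(p, o) = o*(o + p)²/4 (P(p, o) = (o*(o + p)²)/4 = o*(o + p)²/4)
-1104719 - P(-213, -2107) = -1104719 - (-2107)*(-2107 - 213)²/4 = -1104719 - (-2107)*(-2320)²/4 = -1104719 - (-2107)*5382400/4 = -1104719 - 1*(-2835179200) = -1104719 + 2835179200 = 2834074481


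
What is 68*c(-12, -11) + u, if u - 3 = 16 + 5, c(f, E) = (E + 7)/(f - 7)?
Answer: 728/19 ≈ 38.316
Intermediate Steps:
c(f, E) = (7 + E)/(-7 + f)
u = 24 (u = 3 + (16 + 5) = 3 + 21 = 24)
68*c(-12, -11) + u = 68*((7 - 11)/(-7 - 12)) + 24 = 68*(-4/(-19)) + 24 = 68*(-1/19*(-4)) + 24 = 68*(4/19) + 24 = 272/19 + 24 = 728/19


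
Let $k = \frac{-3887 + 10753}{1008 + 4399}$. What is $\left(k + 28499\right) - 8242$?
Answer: $\frac{109536465}{5407} \approx 20258.0$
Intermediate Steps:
$k = \frac{6866}{5407} \approx 1.2698$
$\left(k + 28499\right) - 8242 = \left(\frac{6866}{5407} + 28499\right) - 8242 = \frac{154100959}{5407} - 8242 = \frac{109536465}{5407}$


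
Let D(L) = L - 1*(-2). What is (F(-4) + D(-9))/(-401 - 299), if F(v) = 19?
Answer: -3/175 ≈ -0.017143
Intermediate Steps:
D(L) = 2 + L (D(L) = L + 2 = 2 + L)
(F(-4) + D(-9))/(-401 - 299) = (19 + (2 - 9))/(-401 - 299) = (19 - 7)/(-700) = 12*(-1/700) = -3/175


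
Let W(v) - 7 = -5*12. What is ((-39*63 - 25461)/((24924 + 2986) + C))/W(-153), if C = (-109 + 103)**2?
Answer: 13959/740569 ≈ 0.018849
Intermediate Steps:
W(v) = -53 (W(v) = 7 - 5*12 = 7 - 60 = -53)
C = 36 (C = (-6)**2 = 36)
((-39*63 - 25461)/((24924 + 2986) + C))/W(-153) = ((-39*63 - 25461)/((24924 + 2986) + 36))/(-53) = ((-2457 - 25461)/(27910 + 36))*(-1/53) = -27918/27946*(-1/53) = -27918*1/27946*(-1/53) = -13959/13973*(-1/53) = 13959/740569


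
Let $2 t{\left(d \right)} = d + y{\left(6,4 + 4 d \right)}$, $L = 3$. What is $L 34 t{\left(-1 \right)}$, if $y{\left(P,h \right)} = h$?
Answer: $-51$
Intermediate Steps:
$t{\left(d \right)} = 2 + \frac{5 d}{2}$ ($t{\left(d \right)} = \frac{d + \left(4 + 4 d\right)}{2} = \frac{4 + 5 d}{2} = 2 + \frac{5 d}{2}$)
$L 34 t{\left(-1 \right)} = 3 \cdot 34 \left(2 + \frac{5}{2} \left(-1\right)\right) = 102 \left(2 - \frac{5}{2}\right) = 102 \left(- \frac{1}{2}\right) = -51$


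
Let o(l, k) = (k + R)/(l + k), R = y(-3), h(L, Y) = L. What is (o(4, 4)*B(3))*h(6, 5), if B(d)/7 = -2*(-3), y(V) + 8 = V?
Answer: -441/2 ≈ -220.50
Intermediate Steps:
y(V) = -8 + V
R = -11 (R = -8 - 3 = -11)
o(l, k) = (-11 + k)/(k + l) (o(l, k) = (k - 11)/(l + k) = (-11 + k)/(k + l))
B(d) = 42 (B(d) = 7*(-2*(-3)) = 7*6 = 42)
(o(4, 4)*B(3))*h(6, 5) = (((-11 + 4)/(4 + 4))*42)*6 = ((-7/8)*42)*6 = (((1/8)*(-7))*42)*6 = -7/8*42*6 = -147/4*6 = -441/2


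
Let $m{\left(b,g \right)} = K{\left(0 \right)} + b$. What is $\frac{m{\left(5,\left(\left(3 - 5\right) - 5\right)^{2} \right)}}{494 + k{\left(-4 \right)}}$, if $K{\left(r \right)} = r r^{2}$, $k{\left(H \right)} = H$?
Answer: $\frac{1}{98} \approx 0.010204$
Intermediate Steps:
$K{\left(r \right)} = r^{3}$
$m{\left(b,g \right)} = b$ ($m{\left(b,g \right)} = 0^{3} + b = 0 + b = b$)
$\frac{m{\left(5,\left(\left(3 - 5\right) - 5\right)^{2} \right)}}{494 + k{\left(-4 \right)}} = \frac{1}{494 - 4} \cdot 5 = \frac{1}{490} \cdot 5 = \frac{1}{98}$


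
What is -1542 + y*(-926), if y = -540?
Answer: 498498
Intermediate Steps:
-1542 + y*(-926) = -1542 - 540*(-926) = -1542 + 500040 = 498498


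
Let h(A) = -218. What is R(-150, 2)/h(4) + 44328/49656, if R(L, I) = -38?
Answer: 240634/225521 ≈ 1.0670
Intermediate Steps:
R(-150, 2)/h(4) + 44328/49656 = -38/(-218) + 44328/49656 = -38*(-1/218) + 44328*(1/49656) = 19/109 + 1847/2069 = 240634/225521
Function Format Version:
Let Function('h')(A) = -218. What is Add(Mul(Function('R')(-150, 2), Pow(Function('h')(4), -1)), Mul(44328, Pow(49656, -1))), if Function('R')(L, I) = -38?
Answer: Rational(240634, 225521) ≈ 1.0670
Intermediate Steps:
Add(Mul(Function('R')(-150, 2), Pow(Function('h')(4), -1)), Mul(44328, Pow(49656, -1))) = Add(Mul(-38, Pow(-218, -1)), Mul(44328, Pow(49656, -1))) = Add(Mul(-38, Rational(-1, 218)), Mul(44328, Rational(1, 49656))) = Add(Rational(19, 109), Rational(1847, 2069)) = Rational(240634, 225521)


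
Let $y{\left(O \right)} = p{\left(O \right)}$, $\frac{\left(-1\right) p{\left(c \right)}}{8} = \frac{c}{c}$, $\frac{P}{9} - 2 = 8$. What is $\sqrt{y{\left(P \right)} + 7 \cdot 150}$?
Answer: $\sqrt{1042} \approx 32.28$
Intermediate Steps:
$P = 90$ ($P = 18 + 9 \cdot 8 = 18 + 72 = 90$)
$p{\left(c \right)} = -8$ ($p{\left(c \right)} = - 8 \frac{c}{c} = \left(-8\right) 1 = -8$)
$y{\left(O \right)} = -8$
$\sqrt{y{\left(P \right)} + 7 \cdot 150} = \sqrt{-8 + 7 \cdot 150} = \sqrt{-8 + 1050} = \sqrt{1042}$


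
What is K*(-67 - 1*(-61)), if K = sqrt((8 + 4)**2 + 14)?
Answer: -6*sqrt(158) ≈ -75.419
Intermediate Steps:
K = sqrt(158) (K = sqrt(12**2 + 14) = sqrt(144 + 14) = sqrt(158) ≈ 12.570)
K*(-67 - 1*(-61)) = sqrt(158)*(-67 - 1*(-61)) = sqrt(158)*(-67 + 61) = sqrt(158)*(-6) = -6*sqrt(158)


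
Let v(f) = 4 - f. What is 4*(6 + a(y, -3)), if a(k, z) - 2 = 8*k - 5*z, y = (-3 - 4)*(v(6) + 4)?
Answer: -356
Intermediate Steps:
y = -14 (y = (-3 - 4)*((4 - 1*6) + 4) = -7*((4 - 6) + 4) = -7*(-2 + 4) = -7*2 = -14)
a(k, z) = 2 - 5*z + 8*k (a(k, z) = 2 + (8*k - 5*z) = 2 + (-5*z + 8*k) = 2 - 5*z + 8*k)
4*(6 + a(y, -3)) = 4*(6 + (2 - 5*(-3) + 8*(-14))) = 4*(6 + (2 + 15 - 112)) = 4*(6 - 95) = 4*(-89) = -356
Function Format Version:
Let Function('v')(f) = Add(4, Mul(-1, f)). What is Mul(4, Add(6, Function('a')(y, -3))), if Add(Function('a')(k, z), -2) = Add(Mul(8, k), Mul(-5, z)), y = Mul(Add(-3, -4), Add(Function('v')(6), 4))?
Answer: -356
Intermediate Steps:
y = -14 (y = Mul(Add(-3, -4), Add(Add(4, Mul(-1, 6)), 4)) = Mul(-7, Add(Add(4, -6), 4)) = Mul(-7, Add(-2, 4)) = Mul(-7, 2) = -14)
Function('a')(k, z) = Add(2, Mul(-5, z), Mul(8, k)) (Function('a')(k, z) = Add(2, Add(Mul(8, k), Mul(-5, z))) = Add(2, Add(Mul(-5, z), Mul(8, k))) = Add(2, Mul(-5, z), Mul(8, k)))
Mul(4, Add(6, Function('a')(y, -3))) = Mul(4, Add(6, Add(2, Mul(-5, -3), Mul(8, -14)))) = Mul(4, Add(6, Add(2, 15, -112))) = Mul(4, Add(6, -95)) = Mul(4, -89) = -356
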